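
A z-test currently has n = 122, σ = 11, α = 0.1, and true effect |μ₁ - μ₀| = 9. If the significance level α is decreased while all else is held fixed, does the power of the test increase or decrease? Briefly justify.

Power decreases: a smaller α raises the critical value, so less of the H₁ sampling distribution falls in the rejection region.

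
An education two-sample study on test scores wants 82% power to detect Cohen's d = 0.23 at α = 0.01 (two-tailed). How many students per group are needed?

z_{α/2} = 2.576, z_β = Φ⁻¹(0.82) = 0.915. For small effect (d = 0.23): n per group = 2(z_{α/2} + z_β)²/d² = 2(2.576 + 0.915)²/0.23² = 460.8 → 461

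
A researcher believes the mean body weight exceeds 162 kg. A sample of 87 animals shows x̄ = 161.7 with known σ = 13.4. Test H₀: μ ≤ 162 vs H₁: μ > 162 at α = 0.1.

z = -0.209. Critical value: 1.28. Fail to reject H₀.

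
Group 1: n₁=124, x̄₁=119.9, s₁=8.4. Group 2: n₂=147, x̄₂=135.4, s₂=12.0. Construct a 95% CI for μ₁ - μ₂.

Difference = -15.5. SE = √(8.4²/124 + 12.0²/147) = 1.244. CI = (-17.94, -13.06)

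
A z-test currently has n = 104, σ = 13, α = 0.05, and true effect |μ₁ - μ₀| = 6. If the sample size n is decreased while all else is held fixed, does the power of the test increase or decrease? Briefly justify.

Power decreases: a smaller n inflates the standard error σ/√n, pulling the sampling distribution under H₁ back toward the critical value.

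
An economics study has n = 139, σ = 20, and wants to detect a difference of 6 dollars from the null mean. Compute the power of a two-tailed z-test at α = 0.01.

SE = σ/√n = 20/√139 = 1.696. Non-centrality λ = d/SE = 6/1.696 = 3.537. Power ≈ Φ(λ - z_{α/2}) = Φ(3.537 - 2.576) = Φ(0.961) = 0.832.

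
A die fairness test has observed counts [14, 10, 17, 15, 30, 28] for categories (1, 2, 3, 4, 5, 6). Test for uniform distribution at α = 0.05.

Expected = 19 each. χ² = Σ(O-E)²/E = 17.263. df = 5, critical value = 11.07. Reject H₀.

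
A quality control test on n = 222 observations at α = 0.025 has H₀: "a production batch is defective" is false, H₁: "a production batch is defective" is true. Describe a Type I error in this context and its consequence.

Type I error: rejecting H₀ when it is true — concluding that a production batch is defective when in fact it is not. Consequence: scrapping a good batch — wasted material and cost for no reason.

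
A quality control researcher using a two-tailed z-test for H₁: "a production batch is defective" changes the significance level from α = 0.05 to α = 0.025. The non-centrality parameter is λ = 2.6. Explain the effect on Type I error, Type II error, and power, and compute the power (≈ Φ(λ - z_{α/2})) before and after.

Decreasing α from 0.05 to 0.025:
• Type I error rate decreases (α is the Type I rate by definition).
• Critical value moves from z_{α/2} = 1.96 to 2.241, so power = Φ(λ - z_{α/2}) goes from Φ(2.6 - 1.96) = 0.739 to Φ(2.6 - 2.241) = 0.64.
• Type II error rate β = 1 - power therefore increases (0.261 → 0.36).
Appropriate when false positives are costly — here, scrapping a good batch — wasted material and cost for no reason.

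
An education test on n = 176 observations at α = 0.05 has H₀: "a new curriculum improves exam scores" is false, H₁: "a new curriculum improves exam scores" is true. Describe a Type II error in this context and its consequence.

Type II error: failing to reject H₀ when it is false — concluding that a new curriculum improves exam scores is not supported when in fact it is. Consequence: keeping the old curriculum when the new one would have helped students.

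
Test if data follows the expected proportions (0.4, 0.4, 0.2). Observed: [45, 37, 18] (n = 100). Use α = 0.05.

Expected: [40.0, 40.0, 20.0]. χ² = 1.05. df = 2, critical = 5.991. Fail to reject H₀.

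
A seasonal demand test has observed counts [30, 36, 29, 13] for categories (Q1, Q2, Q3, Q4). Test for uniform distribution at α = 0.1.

Expected = 27 each. χ² = Σ(O-E)²/E = 10.741. df = 3, critical value = 6.251. Reject H₀.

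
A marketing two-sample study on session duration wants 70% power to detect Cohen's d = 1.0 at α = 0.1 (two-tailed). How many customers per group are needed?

z_{α/2} = 1.645, z_β = Φ⁻¹(0.7) = 0.524. For large effect (d = 1.0): n per group = 2(z_{α/2} + z_β)²/d² = 2(1.645 + 0.524)²/1.0² = 9.4 → 10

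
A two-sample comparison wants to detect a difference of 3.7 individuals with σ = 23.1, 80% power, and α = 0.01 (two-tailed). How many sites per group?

n per group = 2(z_α/2 + z_β)²σ²/d² = 2×(2.576 + 0.84)²×23.1²/3.7² = 909.7 → n = 910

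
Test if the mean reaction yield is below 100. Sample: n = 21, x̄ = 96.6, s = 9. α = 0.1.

t = (96.6 - 100)/(9/√21) = -1.731, df = 20. Critical t = -1.325. Reject H₀.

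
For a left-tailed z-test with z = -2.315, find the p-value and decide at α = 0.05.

p = P(Z < -2.315) = Φ(-2.315) ≈ 0.0103. Since p < 0.05, reject H₀ (significant) at α = 0.05.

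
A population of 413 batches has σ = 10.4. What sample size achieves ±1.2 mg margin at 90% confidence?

Without FPC: n₀ = (1.645×10.4/1.2)² = 203.253. With FPC: n = n₀N/(n₀+N-1) = 136.4 → n = 137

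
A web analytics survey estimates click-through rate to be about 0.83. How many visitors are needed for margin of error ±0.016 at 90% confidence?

n = z²p(1-p)/E² = 1.645²×0.83×0.17/0.016² = 1491.5 → n = 1492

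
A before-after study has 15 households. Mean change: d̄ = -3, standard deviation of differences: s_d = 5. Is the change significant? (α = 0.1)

t = d̄/(s_d/√n) = -3/(5/√15) = -2.324. df = 14, critical t = ±1.761. Reject H₀.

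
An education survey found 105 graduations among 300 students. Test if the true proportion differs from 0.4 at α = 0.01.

p̂ = 0.35, p₀ = 0.4. z = (p̂ - p₀)/√(p₀(1-p₀)/n) = -1.768. Critical: ±2.576. Fail to reject H₀.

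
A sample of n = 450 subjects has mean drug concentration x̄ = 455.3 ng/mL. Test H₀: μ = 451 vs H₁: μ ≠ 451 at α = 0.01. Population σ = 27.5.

z = (x̄ - μ₀)/(σ/√n) = (455.3 - 451)/(27.5/√450) = 3.317. Critical value: ±2.576. Since |3.317| > 2.576, Reject H₀.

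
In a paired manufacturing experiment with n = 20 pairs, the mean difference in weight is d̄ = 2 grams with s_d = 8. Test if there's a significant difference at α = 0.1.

t = d̄/(s_d/√n) = 2/(8/√20) = 1.118. df = 19, critical t = ±1.729. Fail to reject H₀.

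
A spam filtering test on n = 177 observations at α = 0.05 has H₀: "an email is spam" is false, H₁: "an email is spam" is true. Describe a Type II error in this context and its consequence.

Type II error: failing to reject H₀ when it is false — concluding that an email is spam is not supported when in fact it is. Consequence: a spam email lands in the inbox.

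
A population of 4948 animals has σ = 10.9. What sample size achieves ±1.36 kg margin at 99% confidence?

Without FPC: n₀ = (2.576×10.9/1.36)² = 426.252. With FPC: n = n₀N/(n₀+N-1) = 392.5 → n = 393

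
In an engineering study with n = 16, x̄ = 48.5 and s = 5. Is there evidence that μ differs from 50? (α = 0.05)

t = (x̄ - μ₀)/(s/√n) = (48.5 - 50)/(5/√16) = -1.2. df = 15, critical t = ±2.131. Fail to reject H₀.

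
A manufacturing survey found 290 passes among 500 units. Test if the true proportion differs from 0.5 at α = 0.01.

p̂ = 0.58, p₀ = 0.5. z = (p̂ - p₀)/√(p₀(1-p₀)/n) = 3.578. Critical: ±2.576. Reject H₀.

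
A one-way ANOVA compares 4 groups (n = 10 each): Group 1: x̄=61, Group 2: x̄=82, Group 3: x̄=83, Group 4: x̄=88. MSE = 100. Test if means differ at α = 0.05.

Grand mean = 78.5. SS_between = 4290.0, MS_between = 1430.0. F = 14.3, F_crit ≈ 2.866. Reject H₀.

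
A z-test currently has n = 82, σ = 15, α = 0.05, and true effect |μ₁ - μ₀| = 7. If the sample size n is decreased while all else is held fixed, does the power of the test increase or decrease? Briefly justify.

Power decreases: a smaller n inflates the standard error σ/√n, pulling the sampling distribution under H₁ back toward the critical value.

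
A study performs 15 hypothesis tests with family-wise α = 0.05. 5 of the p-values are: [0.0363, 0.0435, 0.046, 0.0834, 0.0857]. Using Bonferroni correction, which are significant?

Bonferroni α = 0.05/15 = 0.00333. None of the given p-values are significant.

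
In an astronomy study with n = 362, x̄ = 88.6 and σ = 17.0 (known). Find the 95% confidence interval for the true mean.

CI = x̄ ± z*(σ/√n) = 88.6 ± 1.96(17.0/√362) = 88.6 ± 1.75 = (86.85, 90.35)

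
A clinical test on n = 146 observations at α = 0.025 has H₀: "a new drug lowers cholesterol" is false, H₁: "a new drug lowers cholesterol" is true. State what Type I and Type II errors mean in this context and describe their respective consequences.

Type I (false positive): concluding that a new drug lowers cholesterol when it is not — approving an ineffective drug — patients take a useless medication and may skip effective alternatives. Type II (false negative): failing to conclude that a new drug lowers cholesterol when it is — shelving an effective drug — patients miss out on a treatment that would have helped. Which is costlier depends on domain priorities and is a judgement call rather than a statistical fact.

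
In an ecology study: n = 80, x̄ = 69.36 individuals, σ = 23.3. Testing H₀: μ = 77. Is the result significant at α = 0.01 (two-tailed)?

z = (69.36 - 77)/(23.3/√80) = -2.933. Since |z| > 2.576, significant at α = 0.01.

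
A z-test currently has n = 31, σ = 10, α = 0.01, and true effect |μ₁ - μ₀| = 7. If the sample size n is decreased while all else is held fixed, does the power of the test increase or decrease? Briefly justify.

Power decreases: a smaller n inflates the standard error σ/√n, pulling the sampling distribution under H₁ back toward the critical value.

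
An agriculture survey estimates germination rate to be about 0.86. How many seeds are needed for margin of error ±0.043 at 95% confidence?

n = z²p(1-p)/E² = 1.96²×0.86×0.14/0.043² = 250.2 → n = 251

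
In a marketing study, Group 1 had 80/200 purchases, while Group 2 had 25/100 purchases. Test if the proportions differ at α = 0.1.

p̂₁ = 0.4, p̂₂ = 0.25, pooled p̂ = 0.35. z = 2.568. Critical: ±1.645. Reject H₀.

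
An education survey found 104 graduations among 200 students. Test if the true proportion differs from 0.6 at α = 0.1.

p̂ = 0.52, p₀ = 0.6. z = (p̂ - p₀)/√(p₀(1-p₀)/n) = -2.309. Critical: ±1.645. Reject H₀.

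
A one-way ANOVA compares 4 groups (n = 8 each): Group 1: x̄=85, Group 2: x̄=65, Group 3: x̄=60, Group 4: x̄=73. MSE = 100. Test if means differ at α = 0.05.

Grand mean = 70.75. SS_between = 2854.0, MS_between = 951.33. F = 9.513, F_crit ≈ 2.947. Reject H₀.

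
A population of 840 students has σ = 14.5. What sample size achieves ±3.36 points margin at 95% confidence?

Without FPC: n₀ = (1.96×14.5/3.36)² = 71.543. With FPC: n = n₀N/(n₀+N-1) = 66.001 → n = 67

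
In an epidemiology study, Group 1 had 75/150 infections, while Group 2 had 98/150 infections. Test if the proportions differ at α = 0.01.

p̂₁ = 0.5, p̂₂ = 0.653, pooled p̂ = 0.577. z = -2.688. Critical: ±2.576. Reject H₀.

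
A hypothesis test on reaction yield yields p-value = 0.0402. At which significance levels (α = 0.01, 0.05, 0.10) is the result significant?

p = 0.0402. Significant at: α = 0.05, 0.1.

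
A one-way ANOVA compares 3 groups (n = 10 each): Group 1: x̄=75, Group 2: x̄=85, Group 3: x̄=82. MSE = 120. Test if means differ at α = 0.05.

Grand mean = 80.67. SS_between = 526.67, MS_between = 263.33. F = 2.194, F_crit ≈ 3.354. Fail to reject H₀.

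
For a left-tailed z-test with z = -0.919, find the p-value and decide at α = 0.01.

p = P(Z < -0.919) = Φ(-0.919) ≈ 0.179. Since p ≥ 0.01, fail to reject H₀ (not significant) at α = 0.01.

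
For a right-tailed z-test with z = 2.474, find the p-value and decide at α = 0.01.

p = P(Z > 2.474) = 1 - Φ(2.474) ≈ 0.0067. Since p < 0.01, reject H₀ (significant) at α = 0.01.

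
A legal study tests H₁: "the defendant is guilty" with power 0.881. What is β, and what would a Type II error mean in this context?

β = 1 - power = 1 - 0.881 = 0.119. A Type II error is failing to reject H₀ when H₀ is false (false negative) — here, failing to conclude that the defendant is guilty when in fact it is true. Consequence: acquitting a guilty person.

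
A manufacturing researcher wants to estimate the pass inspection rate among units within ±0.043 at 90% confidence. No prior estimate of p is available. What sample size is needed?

Conservative approach: use p = 0.5 (maximizes p(1-p) = 0.25). n = z²(0.25)/E² = 1.645²×0.25/0.043² = 365.9 → n = 366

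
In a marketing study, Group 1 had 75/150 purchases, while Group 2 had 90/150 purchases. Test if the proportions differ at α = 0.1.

p̂₁ = 0.5, p̂₂ = 0.6, pooled p̂ = 0.55. z = -1.741. Critical: ±1.645. Reject H₀.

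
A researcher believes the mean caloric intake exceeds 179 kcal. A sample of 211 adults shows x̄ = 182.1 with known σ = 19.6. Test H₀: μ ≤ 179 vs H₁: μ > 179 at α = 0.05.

z = 2.297. Critical value: 1.645. Reject H₀.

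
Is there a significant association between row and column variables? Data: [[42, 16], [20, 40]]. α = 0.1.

χ² = 18.063. df = 1, critical = 2.706. Reject H₀. Variables are dependent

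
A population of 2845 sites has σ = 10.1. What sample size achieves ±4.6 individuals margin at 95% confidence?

Without FPC: n₀ = (1.96×10.1/4.6)² = 18.52. With FPC: n = n₀N/(n₀+N-1) = 18.4 → n = 19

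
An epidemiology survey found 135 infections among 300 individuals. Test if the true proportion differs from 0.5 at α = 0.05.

p̂ = 0.45, p₀ = 0.5. z = (p̂ - p₀)/√(p₀(1-p₀)/n) = -1.732. Critical: ±1.96. Fail to reject H₀.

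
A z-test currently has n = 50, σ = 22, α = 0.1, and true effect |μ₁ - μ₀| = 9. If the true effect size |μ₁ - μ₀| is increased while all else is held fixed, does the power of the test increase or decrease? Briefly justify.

Power increases: a larger true effect increases the non-centrality λ = |μ₁ - μ₀|/(σ/√n).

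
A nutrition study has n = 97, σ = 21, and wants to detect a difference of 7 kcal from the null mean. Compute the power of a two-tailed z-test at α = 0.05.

SE = σ/√n = 21/√97 = 2.132. Non-centrality λ = d/SE = 7/2.132 = 3.283. Power ≈ Φ(λ - z_{α/2}) = Φ(3.283 - 1.96) = Φ(1.323) = 0.907.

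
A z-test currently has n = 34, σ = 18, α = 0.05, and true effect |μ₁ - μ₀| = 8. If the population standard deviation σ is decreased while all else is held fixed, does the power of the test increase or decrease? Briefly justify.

Power increases: a smaller σ shrinks the standard error σ/√n, moving the sampling distribution under H₁ further from the critical value.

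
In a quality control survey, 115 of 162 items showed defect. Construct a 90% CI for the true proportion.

p̂ = 0.71. CI = p̂ ± z*√(p̂(1-p̂)/n) = (0.651, 0.769)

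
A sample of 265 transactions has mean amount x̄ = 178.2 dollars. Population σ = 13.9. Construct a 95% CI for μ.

CI = x̄ ± z*(σ/√n) = 178.2 ± 1.96(13.9/√265) = 178.2 ± 1.67 = (176.53, 179.87)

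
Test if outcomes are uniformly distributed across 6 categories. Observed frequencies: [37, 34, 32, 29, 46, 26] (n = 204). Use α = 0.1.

Expected = 34 each. χ² = Σ(O-E)²/E = 7.235. df = 5, critical value = 9.236. Fail to reject H₀.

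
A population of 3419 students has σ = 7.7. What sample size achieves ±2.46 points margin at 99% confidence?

Without FPC: n₀ = (2.576×7.7/2.46)² = 65.013. With FPC: n = n₀N/(n₀+N-1) = 63.8 → n = 64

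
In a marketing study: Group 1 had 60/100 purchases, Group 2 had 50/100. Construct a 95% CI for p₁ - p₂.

p̂₁ = 0.6, p̂₂ = 0.5. Difference = 0.1. CI = (-0.037, 0.237)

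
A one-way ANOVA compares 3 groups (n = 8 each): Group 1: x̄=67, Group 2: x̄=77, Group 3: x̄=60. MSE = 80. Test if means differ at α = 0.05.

Grand mean = 68.0. SS_between = 1168.0, MS_between = 584.0. F = 7.3, F_crit ≈ 3.467. Reject H₀.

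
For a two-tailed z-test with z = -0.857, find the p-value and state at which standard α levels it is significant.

p = 2·P(Z > |-0.857|) = 2·(1 - Φ(0.857)) ≈ 0.3914. Not significant at any standard level.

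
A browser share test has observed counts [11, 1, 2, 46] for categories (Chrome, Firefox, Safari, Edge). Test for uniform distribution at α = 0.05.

Expected = 15 each. χ² = Σ(O-E)²/E = 89.467. df = 3, critical value = 7.815. Reject H₀.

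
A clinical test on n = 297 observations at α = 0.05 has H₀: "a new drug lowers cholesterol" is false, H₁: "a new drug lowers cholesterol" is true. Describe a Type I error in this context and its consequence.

Type I error: rejecting H₀ when it is true — concluding that a new drug lowers cholesterol when in fact it is not. Consequence: approving an ineffective drug — patients take a useless medication and may skip effective alternatives.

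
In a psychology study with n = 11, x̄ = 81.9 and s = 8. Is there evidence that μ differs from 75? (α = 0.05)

t = (x̄ - μ₀)/(s/√n) = (81.9 - 75)/(8/√11) = 2.861. df = 10, critical t = ±2.228. Reject H₀.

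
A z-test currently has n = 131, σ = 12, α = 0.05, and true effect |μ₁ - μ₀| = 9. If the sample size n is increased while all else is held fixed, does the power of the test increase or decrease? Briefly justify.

Power increases: a larger n shrinks the standard error σ/√n, moving the sampling distribution under H₁ further from the critical value.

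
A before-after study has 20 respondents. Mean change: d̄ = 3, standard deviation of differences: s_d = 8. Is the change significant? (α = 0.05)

t = d̄/(s_d/√n) = 3/(8/√20) = 1.677. df = 19, critical t = ±2.093. Fail to reject H₀.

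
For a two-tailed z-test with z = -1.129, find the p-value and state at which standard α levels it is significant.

p = 2·P(Z > |-1.129|) = 2·(1 - Φ(1.129)) ≈ 0.2589. Not significant at any standard level.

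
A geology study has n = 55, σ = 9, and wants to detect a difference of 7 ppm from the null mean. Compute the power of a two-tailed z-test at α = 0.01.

SE = σ/√n = 9/√55 = 1.214. Non-centrality λ = d/SE = 7/1.214 = 5.768. Power ≈ Φ(λ - z_{α/2}) = Φ(5.768 - 2.576) = Φ(3.192) = 0.999.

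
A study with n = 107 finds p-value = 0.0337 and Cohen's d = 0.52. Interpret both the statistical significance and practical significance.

Statistically significant (p = 0.0337 < 0.05). Cohen's d = 0.52 indicates a medium effect size. Both statistical and practical significance should be considered.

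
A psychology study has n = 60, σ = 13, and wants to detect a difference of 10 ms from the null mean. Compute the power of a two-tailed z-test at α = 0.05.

SE = σ/√n = 13/√60 = 1.678. Non-centrality λ = d/SE = 10/1.678 = 5.958. Power ≈ Φ(λ - z_{α/2}) = Φ(5.958 - 1.96) = Φ(3.998) = 1.0.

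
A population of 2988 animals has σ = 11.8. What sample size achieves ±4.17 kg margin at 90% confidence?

Without FPC: n₀ = (1.645×11.8/4.17)² = 21.668. With FPC: n = n₀N/(n₀+N-1) = 21.5 → n = 22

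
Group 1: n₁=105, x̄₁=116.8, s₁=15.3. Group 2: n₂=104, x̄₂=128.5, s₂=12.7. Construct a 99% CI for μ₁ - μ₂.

Difference = -11.7. SE = √(15.3²/105 + 12.7²/104) = 1.944. CI = (-16.71, -6.69)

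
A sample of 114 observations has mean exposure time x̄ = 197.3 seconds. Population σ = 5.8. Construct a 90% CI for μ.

CI = x̄ ± z*(σ/√n) = 197.3 ± 1.645(5.8/√114) = 197.3 ± 0.89 = (196.41, 198.19)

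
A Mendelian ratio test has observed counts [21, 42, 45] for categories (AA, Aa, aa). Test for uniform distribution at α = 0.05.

Expected = 36 each. χ² = Σ(O-E)²/E = 9.5. df = 2, critical value = 5.991. Reject H₀.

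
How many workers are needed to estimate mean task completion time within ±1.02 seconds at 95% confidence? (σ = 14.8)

n = (z*σ/E)² = (1.96×14.8/1.02)² = 808.8 → n = 809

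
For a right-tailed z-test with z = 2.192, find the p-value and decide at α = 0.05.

p = P(Z > 2.192) = 1 - Φ(2.192) ≈ 0.0142. Since p < 0.05, reject H₀ (significant) at α = 0.05.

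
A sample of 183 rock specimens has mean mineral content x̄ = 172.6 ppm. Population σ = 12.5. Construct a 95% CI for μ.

CI = x̄ ± z*(σ/√n) = 172.6 ± 1.96(12.5/√183) = 172.6 ± 1.81 = (170.79, 174.41)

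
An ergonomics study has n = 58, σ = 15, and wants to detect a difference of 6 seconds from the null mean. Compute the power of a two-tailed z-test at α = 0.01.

SE = σ/√n = 15/√58 = 1.97. Non-centrality λ = d/SE = 6/1.97 = 3.046. Power ≈ Φ(λ - z_{α/2}) = Φ(3.046 - 2.576) = Φ(0.47) = 0.681.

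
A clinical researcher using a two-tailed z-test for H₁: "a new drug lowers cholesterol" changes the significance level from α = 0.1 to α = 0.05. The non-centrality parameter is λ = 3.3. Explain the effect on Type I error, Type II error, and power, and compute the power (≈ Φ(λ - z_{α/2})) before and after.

Decreasing α from 0.1 to 0.05:
• Type I error rate decreases (α is the Type I rate by definition).
• Critical value moves from z_{α/2} = 1.645 to 1.96, so power = Φ(λ - z_{α/2}) goes from Φ(3.3 - 1.645) = 0.951 to Φ(3.3 - 1.96) = 0.91.
• Type II error rate β = 1 - power therefore increases (0.049 → 0.09).
Appropriate when false positives are costly — here, approving an ineffective drug — patients take a useless medication and may skip effective alternatives.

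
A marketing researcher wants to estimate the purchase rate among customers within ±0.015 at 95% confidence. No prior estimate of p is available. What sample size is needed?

Conservative approach: use p = 0.5 (maximizes p(1-p) = 0.25). n = z²(0.25)/E² = 1.96²×0.25/0.015² = 4268.4 → n = 4269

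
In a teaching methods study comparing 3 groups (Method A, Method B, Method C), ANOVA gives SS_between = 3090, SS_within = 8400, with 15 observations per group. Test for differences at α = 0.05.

df_between = 2, df_within = 42. F = MS_between/MS_within = 1545.0/200.0 = 7.725. F_crit ≈ 3.22. Reject H₀. At least one mean differs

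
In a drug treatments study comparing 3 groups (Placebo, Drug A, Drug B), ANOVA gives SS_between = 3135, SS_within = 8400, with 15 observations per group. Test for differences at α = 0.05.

df_between = 2, df_within = 42. F = MS_between/MS_within = 1567.5/200.0 = 7.838. F_crit ≈ 3.22. Reject H₀. At least one mean differs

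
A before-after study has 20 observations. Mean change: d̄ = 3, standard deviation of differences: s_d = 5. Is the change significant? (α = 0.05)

t = d̄/(s_d/√n) = 3/(5/√20) = 2.683. df = 19, critical t = ±2.093. Reject H₀.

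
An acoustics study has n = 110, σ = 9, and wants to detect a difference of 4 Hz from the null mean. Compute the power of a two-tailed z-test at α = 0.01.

SE = σ/√n = 9/√110 = 0.858. Non-centrality λ = d/SE = 4/0.858 = 4.661. Power ≈ Φ(λ - z_{α/2}) = Φ(4.661 - 2.576) = Φ(2.085) = 0.981.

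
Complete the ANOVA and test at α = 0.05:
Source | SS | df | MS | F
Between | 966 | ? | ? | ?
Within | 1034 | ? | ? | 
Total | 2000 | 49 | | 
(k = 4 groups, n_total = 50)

df_between = 3, df_within = 46. MS_between = 322.0, MS_within = 22.48. F = 14.325, F_crit ≈ 2.807. Reject H₀.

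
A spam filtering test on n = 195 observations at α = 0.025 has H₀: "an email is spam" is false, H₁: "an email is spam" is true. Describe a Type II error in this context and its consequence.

Type II error: failing to reject H₀ when it is false — concluding that an email is spam is not supported when in fact it is. Consequence: a spam email lands in the inbox.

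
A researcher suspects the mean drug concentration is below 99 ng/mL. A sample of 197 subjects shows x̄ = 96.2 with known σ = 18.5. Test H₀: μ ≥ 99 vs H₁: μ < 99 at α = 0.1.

z = -2.124. Critical value: -1.28. Reject H₀.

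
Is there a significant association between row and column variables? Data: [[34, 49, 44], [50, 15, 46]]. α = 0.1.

χ² = 20.17. df = 2, critical = 4.605. Reject H₀. Variables are dependent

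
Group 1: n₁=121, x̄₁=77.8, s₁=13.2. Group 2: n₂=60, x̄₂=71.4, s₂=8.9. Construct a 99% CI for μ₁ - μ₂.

Difference = 6.4. SE = √(13.2²/121 + 8.9²/60) = 1.661. CI = (2.12, 10.68)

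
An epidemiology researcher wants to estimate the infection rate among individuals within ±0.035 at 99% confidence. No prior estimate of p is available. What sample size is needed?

Conservative approach: use p = 0.5 (maximizes p(1-p) = 0.25). n = z²(0.25)/E² = 2.576²×0.25/0.035² = 1354.2 → n = 1355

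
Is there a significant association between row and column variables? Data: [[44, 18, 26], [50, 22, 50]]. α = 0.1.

χ² = 2.934. df = 2, critical = 4.605. Fail to reject H₀. No evidence of dependence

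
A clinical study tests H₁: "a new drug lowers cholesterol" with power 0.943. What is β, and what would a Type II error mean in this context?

β = 1 - power = 1 - 0.943 = 0.057. A Type II error is failing to reject H₀ when H₀ is false (false negative) — here, failing to conclude that a new drug lowers cholesterol when in fact it is true. Consequence: shelving an effective drug — patients miss out on a treatment that would have helped.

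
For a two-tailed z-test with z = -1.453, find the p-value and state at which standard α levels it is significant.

p = 2·P(Z > |-1.453|) = 2·(1 - Φ(1.453)) ≈ 0.1462. Not significant at any standard level.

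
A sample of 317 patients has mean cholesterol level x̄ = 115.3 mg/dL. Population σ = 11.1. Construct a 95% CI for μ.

CI = x̄ ± z*(σ/√n) = 115.3 ± 1.96(11.1/√317) = 115.3 ± 1.22 = (114.08, 116.52)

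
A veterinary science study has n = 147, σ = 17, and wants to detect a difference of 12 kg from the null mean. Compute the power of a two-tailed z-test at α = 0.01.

SE = σ/√n = 17/√147 = 1.402. Non-centrality λ = d/SE = 12/1.402 = 8.558. Power ≈ Φ(λ - z_{α/2}) = Φ(8.558 - 2.576) = Φ(5.982) = 1.0.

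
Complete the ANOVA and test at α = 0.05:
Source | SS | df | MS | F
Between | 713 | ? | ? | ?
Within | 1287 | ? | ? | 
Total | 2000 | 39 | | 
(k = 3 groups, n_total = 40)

df_between = 2, df_within = 37. MS_between = 356.5, MS_within = 34.78. F = 10.249, F_crit ≈ 3.252. Reject H₀.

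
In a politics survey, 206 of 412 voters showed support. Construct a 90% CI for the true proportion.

p̂ = 0.5. CI = p̂ ± z*√(p̂(1-p̂)/n) = (0.459, 0.541)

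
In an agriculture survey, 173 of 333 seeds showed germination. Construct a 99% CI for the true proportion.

p̂ = 0.52. CI = p̂ ± z*√(p̂(1-p̂)/n) = (0.449, 0.59)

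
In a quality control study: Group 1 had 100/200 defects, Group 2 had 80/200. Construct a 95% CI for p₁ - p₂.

p̂₁ = 0.5, p̂₂ = 0.4. Difference = 0.1. CI = (0.003, 0.197)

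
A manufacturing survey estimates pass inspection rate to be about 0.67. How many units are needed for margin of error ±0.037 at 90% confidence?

n = z²p(1-p)/E² = 1.645²×0.67×0.33/0.037² = 437.04 → n = 438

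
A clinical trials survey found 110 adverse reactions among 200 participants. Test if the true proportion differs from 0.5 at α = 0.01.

p̂ = 0.55, p₀ = 0.5. z = (p̂ - p₀)/√(p₀(1-p₀)/n) = 1.414. Critical: ±2.576. Fail to reject H₀.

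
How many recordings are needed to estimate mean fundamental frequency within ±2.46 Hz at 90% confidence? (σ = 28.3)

n = (z*σ/E)² = (1.645×28.3/2.46)² = 358.1 → n = 359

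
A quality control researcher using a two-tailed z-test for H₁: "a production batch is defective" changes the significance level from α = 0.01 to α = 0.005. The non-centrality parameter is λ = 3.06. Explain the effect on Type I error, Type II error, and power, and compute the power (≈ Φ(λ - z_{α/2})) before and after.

Decreasing α from 0.01 to 0.005:
• Type I error rate decreases (α is the Type I rate by definition).
• Critical value moves from z_{α/2} = 2.576 to 2.807, so power = Φ(λ - z_{α/2}) goes from Φ(3.06 - 2.576) = 0.686 to Φ(3.06 - 2.807) = 0.6.
• Type II error rate β = 1 - power therefore increases (0.314 → 0.4).
Appropriate when false positives are costly — here, scrapping a good batch — wasted material and cost for no reason.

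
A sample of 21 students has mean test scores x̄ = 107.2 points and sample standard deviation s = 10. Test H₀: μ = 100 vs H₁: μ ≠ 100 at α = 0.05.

t = (x̄ - μ₀)/(s/√n) = (107.2 - 100)/(10/√21) = 3.299. df = 20, critical t = ±2.086. Reject H₀.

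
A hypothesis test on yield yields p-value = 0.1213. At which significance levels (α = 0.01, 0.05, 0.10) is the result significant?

p = 0.1213. Not significant at any of the given levels.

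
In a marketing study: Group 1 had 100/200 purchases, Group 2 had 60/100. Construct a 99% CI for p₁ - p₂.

p̂₁ = 0.5, p̂₂ = 0.6. Difference = -0.1. CI = (-0.256, 0.056)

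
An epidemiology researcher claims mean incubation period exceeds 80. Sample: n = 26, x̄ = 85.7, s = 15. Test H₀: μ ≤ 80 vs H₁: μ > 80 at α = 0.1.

t = (85.7 - 80)/(15/√26) = 1.938, df = 25. Critical t = 1.316. Reject H₀.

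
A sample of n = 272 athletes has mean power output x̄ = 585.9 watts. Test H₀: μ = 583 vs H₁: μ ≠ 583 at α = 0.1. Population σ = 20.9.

z = (x̄ - μ₀)/(σ/√n) = (585.9 - 583)/(20.9/√272) = 2.288. Critical value: ±1.645. Since |2.288| > 1.645, Reject H₀.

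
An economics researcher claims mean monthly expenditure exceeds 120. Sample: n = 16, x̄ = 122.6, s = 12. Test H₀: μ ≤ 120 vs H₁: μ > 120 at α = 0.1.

t = (122.6 - 120)/(12/√16) = 0.867, df = 15. Critical t = 1.341. Fail to reject H₀.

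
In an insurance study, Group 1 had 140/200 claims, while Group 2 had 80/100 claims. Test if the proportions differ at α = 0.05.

p̂₁ = 0.7, p̂₂ = 0.8, pooled p̂ = 0.733. z = -1.846. Critical: ±1.96. Fail to reject H₀.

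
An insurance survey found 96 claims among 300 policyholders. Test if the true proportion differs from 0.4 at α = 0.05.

p̂ = 0.32, p₀ = 0.4. z = (p̂ - p₀)/√(p₀(1-p₀)/n) = -2.828. Critical: ±1.96. Reject H₀.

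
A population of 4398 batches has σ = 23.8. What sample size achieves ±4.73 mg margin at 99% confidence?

Without FPC: n₀ = (2.576×23.8/4.73)² = 168.005. With FPC: n = n₀N/(n₀+N-1) = 161.9 → n = 162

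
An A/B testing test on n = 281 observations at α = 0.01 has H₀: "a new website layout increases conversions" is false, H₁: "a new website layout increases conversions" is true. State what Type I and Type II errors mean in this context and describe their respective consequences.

Type I (false positive): concluding that a new website layout increases conversions when it is not — rolling out a layout that doesn't actually help — wasted engineering effort. Type II (false negative): failing to conclude that a new website layout increases conversions when it is — discarding a layout that would have improved conversions — lost revenue. Which is costlier depends on domain priorities and is a judgement call rather than a statistical fact.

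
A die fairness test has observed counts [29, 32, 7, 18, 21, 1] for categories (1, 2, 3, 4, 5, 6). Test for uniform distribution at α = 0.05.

Expected = 18 each. χ² = Σ(O-E)²/E = 40.889. df = 5, critical value = 11.07. Reject H₀.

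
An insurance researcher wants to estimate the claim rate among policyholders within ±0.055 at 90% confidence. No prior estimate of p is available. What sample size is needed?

Conservative approach: use p = 0.5 (maximizes p(1-p) = 0.25). n = z²(0.25)/E² = 1.645²×0.25/0.055² = 223.6 → n = 224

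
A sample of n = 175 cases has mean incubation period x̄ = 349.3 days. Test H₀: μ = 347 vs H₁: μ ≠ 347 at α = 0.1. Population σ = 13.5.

z = (x̄ - μ₀)/(σ/√n) = (349.3 - 347)/(13.5/√175) = 2.254. Critical value: ±1.645. Since |2.254| > 1.645, Reject H₀.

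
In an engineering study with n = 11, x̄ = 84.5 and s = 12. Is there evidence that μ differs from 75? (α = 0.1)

t = (x̄ - μ₀)/(s/√n) = (84.5 - 75)/(12/√11) = 2.626. df = 10, critical t = ±1.812. Reject H₀.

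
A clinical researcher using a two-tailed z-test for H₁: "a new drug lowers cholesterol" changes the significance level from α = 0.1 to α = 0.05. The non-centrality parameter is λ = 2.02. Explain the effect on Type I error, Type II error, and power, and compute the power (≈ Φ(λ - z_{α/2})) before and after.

Decreasing α from 0.1 to 0.05:
• Type I error rate decreases (α is the Type I rate by definition).
• Critical value moves from z_{α/2} = 1.645 to 1.96, so power = Φ(λ - z_{α/2}) goes from Φ(2.02 - 1.645) = 0.646 to Φ(2.02 - 1.96) = 0.524.
• Type II error rate β = 1 - power therefore increases (0.354 → 0.476).
Appropriate when false positives are costly — here, approving an ineffective drug — patients take a useless medication and may skip effective alternatives.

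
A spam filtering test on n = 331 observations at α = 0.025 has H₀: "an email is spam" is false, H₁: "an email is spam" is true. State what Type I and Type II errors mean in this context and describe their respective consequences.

Type I (false positive): concluding that an email is spam when it is not — a legitimate email is sent to the spam folder and the user misses it. Type II (false negative): failing to conclude that an email is spam when it is — a spam email lands in the inbox. Which is costlier depends on domain priorities and is a judgement call rather than a statistical fact.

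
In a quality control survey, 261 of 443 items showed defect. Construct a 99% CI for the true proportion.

p̂ = 0.589. CI = p̂ ± z*√(p̂(1-p̂)/n) = (0.529, 0.649)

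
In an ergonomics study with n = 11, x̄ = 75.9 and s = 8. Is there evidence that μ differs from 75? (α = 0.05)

t = (x̄ - μ₀)/(s/√n) = (75.9 - 75)/(8/√11) = 0.373. df = 10, critical t = ±2.228. Fail to reject H₀.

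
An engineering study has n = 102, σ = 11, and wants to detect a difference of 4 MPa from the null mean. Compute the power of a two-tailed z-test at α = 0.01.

SE = σ/√n = 11/√102 = 1.089. Non-centrality λ = d/SE = 4/1.089 = 3.673. Power ≈ Φ(λ - z_{α/2}) = Φ(3.673 - 2.576) = Φ(1.097) = 0.864.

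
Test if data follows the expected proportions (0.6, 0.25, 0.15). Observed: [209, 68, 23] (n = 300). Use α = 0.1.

Expected: [180.0, 75.0, 45.0]. χ² = 16.081. df = 2, critical = 4.605. Reject H₀.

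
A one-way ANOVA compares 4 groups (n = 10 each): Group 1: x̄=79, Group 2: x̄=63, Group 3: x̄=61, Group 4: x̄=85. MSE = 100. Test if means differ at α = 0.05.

Grand mean = 72.0. SS_between = 4200.0, MS_between = 1400.0. F = 14.0, F_crit ≈ 2.866. Reject H₀.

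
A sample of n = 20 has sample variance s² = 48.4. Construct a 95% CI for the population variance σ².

df = 19. χ²_{0.025} = 32.852, χ²_{0.975} = 8.907. CI for σ² = ((n-1)s²/χ²_{α/2}, (n-1)s²/χ²_{1-α/2}) = (19·48.4/32.852, 19·48.4/8.907) = (27.99, 103.24)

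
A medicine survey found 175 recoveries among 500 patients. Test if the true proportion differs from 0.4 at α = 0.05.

p̂ = 0.35, p₀ = 0.4. z = (p̂ - p₀)/√(p₀(1-p₀)/n) = -2.282. Critical: ±1.96. Reject H₀.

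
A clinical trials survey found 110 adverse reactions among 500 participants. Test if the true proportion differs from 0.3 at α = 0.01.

p̂ = 0.22, p₀ = 0.3. z = (p̂ - p₀)/√(p₀(1-p₀)/n) = -3.904. Critical: ±2.576. Reject H₀.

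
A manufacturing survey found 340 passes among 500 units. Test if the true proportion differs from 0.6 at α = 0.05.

p̂ = 0.68, p₀ = 0.6. z = (p̂ - p₀)/√(p₀(1-p₀)/n) = 3.651. Critical: ±1.96. Reject H₀.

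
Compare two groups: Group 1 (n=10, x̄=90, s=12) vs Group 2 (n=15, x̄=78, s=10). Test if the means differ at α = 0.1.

Pooled sp = 10.83. t = 2.715, df = 23. Critical t = ±1.714. Reject H₀.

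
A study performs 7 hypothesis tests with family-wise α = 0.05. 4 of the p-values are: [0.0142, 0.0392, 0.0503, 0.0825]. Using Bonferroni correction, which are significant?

Bonferroni α = 0.05/7 = 0.00714. None of the given p-values are significant.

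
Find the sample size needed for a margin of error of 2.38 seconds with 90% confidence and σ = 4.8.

n = (z*σ/E)² = (1.645×4.8/2.38)² = 11.01 → n = 12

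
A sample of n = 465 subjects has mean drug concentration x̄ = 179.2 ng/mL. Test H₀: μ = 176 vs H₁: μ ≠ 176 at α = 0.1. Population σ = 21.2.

z = (x̄ - μ₀)/(σ/√n) = (179.2 - 176)/(21.2/√465) = 3.255. Critical value: ±1.645. Since |3.255| > 1.645, Reject H₀.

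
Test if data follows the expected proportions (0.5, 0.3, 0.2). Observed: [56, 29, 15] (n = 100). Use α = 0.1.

Expected: [50.0, 30.0, 20.0]. χ² = 2.003. df = 2, critical = 4.605. Fail to reject H₀.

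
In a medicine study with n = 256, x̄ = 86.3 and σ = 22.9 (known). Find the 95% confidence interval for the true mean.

CI = x̄ ± z*(σ/√n) = 86.3 ± 1.96(22.9/√256) = 86.3 ± 2.81 = (83.49, 89.11)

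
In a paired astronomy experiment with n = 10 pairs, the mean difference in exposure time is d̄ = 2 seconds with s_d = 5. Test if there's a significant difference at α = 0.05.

t = d̄/(s_d/√n) = 2/(5/√10) = 1.265. df = 9, critical t = ±2.262. Fail to reject H₀.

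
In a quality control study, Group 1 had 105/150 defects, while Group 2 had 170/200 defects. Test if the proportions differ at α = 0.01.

p̂₁ = 0.7, p̂₂ = 0.85, pooled p̂ = 0.786. z = -3.384. Critical: ±2.576. Reject H₀.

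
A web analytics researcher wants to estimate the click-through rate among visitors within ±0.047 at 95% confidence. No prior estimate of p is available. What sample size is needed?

Conservative approach: use p = 0.5 (maximizes p(1-p) = 0.25). n = z²(0.25)/E² = 1.96²×0.25/0.047² = 434.8 → n = 435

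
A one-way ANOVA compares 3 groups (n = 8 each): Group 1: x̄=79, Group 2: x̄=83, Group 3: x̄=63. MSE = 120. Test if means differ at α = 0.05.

Grand mean = 75.0. SS_between = 1792.0, MS_between = 896.0. F = 7.467, F_crit ≈ 3.467. Reject H₀.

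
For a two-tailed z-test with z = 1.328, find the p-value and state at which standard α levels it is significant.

p = 2·P(Z > |1.328|) = 2·(1 - Φ(1.328)) ≈ 0.1842. Not significant at any standard level.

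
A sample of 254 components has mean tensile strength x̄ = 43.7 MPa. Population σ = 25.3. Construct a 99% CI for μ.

CI = x̄ ± z*(σ/√n) = 43.7 ± 2.576(25.3/√254) = 43.7 ± 4.09 = (39.61, 47.79)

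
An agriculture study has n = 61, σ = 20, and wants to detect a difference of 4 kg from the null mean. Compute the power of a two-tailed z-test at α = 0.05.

SE = σ/√n = 20/√61 = 2.561. Non-centrality λ = d/SE = 4/2.561 = 1.562. Power ≈ Φ(λ - z_{α/2}) = Φ(1.562 - 1.96) = Φ(-0.398) = 0.345.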